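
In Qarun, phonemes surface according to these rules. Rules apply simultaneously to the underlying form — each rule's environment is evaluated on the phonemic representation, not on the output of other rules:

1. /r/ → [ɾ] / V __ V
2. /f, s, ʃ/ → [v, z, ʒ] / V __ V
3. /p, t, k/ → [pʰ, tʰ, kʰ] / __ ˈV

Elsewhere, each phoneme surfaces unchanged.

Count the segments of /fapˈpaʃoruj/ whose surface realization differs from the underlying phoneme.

3

Segments that undergo a rule: /p/ → [pʰ] (rule 3); /ʃ/ → [ʒ] (rule 2); /r/ → [ɾ] (rule 1).
All other segments surface unchanged.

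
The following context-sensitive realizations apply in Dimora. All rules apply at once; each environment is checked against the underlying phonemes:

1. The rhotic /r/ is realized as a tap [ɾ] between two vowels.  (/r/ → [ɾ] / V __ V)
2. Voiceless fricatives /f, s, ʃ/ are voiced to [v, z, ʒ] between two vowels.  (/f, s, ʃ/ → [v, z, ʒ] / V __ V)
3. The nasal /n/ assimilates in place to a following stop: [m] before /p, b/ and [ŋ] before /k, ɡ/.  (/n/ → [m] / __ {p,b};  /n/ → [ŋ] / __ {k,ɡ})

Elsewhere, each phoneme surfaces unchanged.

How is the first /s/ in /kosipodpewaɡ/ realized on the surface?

[z]

/s/ — between /o/ and /i/, between two vowels — surfaces as [z] (rule 2).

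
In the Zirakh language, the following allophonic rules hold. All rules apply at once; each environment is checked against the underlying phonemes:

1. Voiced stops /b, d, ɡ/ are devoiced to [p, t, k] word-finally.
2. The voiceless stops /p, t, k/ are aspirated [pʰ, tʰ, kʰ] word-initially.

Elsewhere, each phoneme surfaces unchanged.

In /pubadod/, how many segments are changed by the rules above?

2

Segments that undergo a rule: /p/ → [pʰ] (rule 2); /d/ → [t] (rule 1).
All other segments surface unchanged.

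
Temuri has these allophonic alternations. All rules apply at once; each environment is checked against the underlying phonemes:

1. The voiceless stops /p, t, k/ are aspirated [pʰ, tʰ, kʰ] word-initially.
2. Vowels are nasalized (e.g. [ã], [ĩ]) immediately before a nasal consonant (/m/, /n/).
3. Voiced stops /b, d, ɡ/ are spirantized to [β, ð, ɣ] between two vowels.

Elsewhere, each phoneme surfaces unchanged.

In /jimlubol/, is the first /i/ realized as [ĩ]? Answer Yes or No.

/i/ (between /j/ and /m/): before a nasal consonant, so rule 2 applies → [ĩ].
The actual realization is [ĩ], which matches [ĩ].

Yes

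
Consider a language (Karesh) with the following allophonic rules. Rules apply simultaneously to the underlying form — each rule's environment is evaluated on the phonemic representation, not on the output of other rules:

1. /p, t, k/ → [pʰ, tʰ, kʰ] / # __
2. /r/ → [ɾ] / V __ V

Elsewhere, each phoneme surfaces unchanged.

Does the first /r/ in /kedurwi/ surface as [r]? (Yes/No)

Yes

/r/ (between /u/ and /w/): rule 2 targets it, but not between two vowels → unchanged [r].
The actual realization is [r], which matches [r].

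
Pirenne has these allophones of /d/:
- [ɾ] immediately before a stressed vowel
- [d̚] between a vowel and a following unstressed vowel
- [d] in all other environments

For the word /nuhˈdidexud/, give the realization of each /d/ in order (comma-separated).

[ɾ], [d̚], [d]

Occurrence 1 (position 4): immediately before a stressed vowel → [ɾ].
Occurrence 2 (position 6): between a vowel and a following unstressed vowel → [d̚].
Occurrence 3 (position 10): no conditioning environment matches → elsewhere allophone [d].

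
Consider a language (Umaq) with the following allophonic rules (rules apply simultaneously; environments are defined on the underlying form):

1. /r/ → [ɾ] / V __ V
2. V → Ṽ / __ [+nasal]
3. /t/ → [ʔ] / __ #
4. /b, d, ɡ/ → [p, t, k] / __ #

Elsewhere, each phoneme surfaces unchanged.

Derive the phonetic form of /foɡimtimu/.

/f/ stays [f].
/o/ — between /f/ and /ɡ/; rule 2 does not apply here → [o].
/ɡ/ (between /o/ and /i/): rule 4 targets it, but not word-finally → unchanged [ɡ].
/i/ meets the environment for rule 2 (before a nasal consonant) → [ĩ].
/m/ (between /i/ and /t/): no rule targets it → [m].
/t/ (between /m/ and /i/) is in the target of rule 3 but the environment (word-finally) is not met → [t].
/i/ — between /t/ and /m/, before a nasal consonant — surfaces as [ĩ] (rule 2).
/m/ — not in any rule's target class → [m].
/u/ (word-final) is in the target of rule 2 but the environment (before a nasal consonant) is not met → [u].

[foɡĩmtĩmu]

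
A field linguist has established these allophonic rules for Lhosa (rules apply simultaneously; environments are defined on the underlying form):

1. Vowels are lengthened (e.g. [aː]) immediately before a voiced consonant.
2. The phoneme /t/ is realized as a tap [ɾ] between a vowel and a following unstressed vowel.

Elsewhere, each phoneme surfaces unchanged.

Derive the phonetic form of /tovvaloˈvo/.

[toːvvaːloːˈvo]

/t/ — word-initial; rule 2 does not apply here → [t].
/o/ (between /t/ and /v/) occurs before a voiced consonant → [oː] by rule 1.
/v/ — not in any rule's target class → [v].
/v/ (between /v/ and /a/) is unaffected → [v].
/a/ — between /v/ and /l/, before a voiced consonant — surfaces as [aː] (rule 1).
/l/ — not in any rule's target class → [l].
/o/ (between /l/ and /v/) occurs before a voiced consonant → [oː] by rule 1.
/v/ (between /o/ and /o/) is unaffected → [v].
/o/ (word-final) is in the target of rule 1 but the environment (before a voiced consonant) is not met → [o].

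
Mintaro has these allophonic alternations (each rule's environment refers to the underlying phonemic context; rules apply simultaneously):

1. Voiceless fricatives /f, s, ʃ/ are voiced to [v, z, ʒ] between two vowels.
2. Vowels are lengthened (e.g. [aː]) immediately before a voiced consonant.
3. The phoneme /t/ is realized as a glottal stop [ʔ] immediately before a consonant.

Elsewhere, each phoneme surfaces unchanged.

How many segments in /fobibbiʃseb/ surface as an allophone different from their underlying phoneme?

Segments that undergo a rule: /o/ → [oː] (rule 2); /i/ → [iː] (rule 2); /e/ → [eː] (rule 2).
All other segments surface unchanged.

3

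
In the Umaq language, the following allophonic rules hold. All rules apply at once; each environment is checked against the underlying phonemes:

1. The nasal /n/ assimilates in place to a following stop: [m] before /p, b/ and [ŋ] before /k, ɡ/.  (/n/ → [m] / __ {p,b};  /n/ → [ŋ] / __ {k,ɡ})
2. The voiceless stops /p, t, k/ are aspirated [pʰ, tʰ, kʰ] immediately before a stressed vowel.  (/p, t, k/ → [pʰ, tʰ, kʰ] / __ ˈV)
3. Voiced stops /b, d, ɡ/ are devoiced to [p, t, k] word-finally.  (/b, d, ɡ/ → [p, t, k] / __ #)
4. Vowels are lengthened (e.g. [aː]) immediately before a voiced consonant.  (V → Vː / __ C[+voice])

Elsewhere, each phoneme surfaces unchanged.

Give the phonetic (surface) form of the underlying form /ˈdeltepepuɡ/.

/d/ — word-initial; rule 3 does not apply here → [d].
Rule 4 applies to /e/ (between /d/ and /l/: before a voiced consonant) → [eː].
/l/ stays [l].
/t/ (between /l/ and /e/) fails the environment for rule 2, so it stays [t].
/e/ — between /t/ and /p/; rule 4 does not apply here → [e].
/p/ (between /e/ and /e/) is in the target of rule 2 but the environment (immediately before a stressed vowel) is not met → [p].
/e/ (between /p/ and /p/) fails the environment for rule 4, so it stays [e].
/p/ (between /e/ and /u/): rule 2 targets it, but not immediately before a stressed vowel → unchanged [p].
Rule 4 applies to /u/ (between /p/ and /ɡ/: before a voiced consonant) → [uː].
/ɡ/ meets the environment for rule 3 (word-finally) → [k].

[ˈdeːltepepuːk]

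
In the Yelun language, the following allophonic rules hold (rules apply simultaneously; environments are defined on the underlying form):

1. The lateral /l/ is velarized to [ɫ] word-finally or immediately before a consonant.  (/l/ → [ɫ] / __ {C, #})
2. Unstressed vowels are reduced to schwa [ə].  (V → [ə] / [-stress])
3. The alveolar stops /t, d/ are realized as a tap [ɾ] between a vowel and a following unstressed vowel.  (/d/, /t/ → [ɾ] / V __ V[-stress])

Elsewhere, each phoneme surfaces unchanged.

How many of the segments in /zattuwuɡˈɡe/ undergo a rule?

Segments that undergo a rule: /a/ → [ə] (rule 2); /u/ → [ə] (rule 2); /u/ → [ə] (rule 2).
All other segments surface unchanged.

3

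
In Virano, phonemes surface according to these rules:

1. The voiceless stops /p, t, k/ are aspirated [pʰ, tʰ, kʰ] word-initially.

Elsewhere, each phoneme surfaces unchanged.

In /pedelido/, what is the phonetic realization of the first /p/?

/p/ (word-initial) occurs word-initially → [pʰ] by rule 1.

[pʰ]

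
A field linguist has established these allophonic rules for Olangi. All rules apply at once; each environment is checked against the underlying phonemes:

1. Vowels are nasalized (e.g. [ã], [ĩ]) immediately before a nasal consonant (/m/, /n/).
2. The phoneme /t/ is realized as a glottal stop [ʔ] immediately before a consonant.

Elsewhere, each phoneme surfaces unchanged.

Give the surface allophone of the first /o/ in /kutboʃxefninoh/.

/o/ (between /b/ and /ʃ/): rule 1 targets it, but not before a nasal consonant → unchanged [o].

[o]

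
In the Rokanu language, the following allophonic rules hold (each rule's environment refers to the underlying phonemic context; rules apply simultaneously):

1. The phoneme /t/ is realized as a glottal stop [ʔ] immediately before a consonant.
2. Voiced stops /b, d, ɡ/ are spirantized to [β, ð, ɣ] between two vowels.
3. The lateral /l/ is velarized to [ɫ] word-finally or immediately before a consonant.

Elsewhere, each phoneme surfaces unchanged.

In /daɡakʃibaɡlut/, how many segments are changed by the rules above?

2

Segments that undergo a rule: /ɡ/ → [ɣ] (rule 2); /b/ → [β] (rule 2).
All other segments surface unchanged.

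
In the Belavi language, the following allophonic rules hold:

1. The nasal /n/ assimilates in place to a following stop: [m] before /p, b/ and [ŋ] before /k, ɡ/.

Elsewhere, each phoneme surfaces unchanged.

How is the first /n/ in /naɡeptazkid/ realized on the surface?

/n/ (word-initial) fails the environment for rule 1, so it stays [n].

[n]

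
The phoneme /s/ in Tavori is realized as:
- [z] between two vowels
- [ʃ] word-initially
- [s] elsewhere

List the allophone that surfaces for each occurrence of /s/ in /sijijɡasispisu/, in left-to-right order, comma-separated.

Occurrence 1 (position 1): word-initially → [ʃ].
Occurrence 2 (position 8): between two vowels → [z].
Occurrence 3 (position 10): no conditioning environment matches → elsewhere allophone [s].
Occurrence 4 (position 13): between two vowels → [z].

[ʃ], [z], [s], [z]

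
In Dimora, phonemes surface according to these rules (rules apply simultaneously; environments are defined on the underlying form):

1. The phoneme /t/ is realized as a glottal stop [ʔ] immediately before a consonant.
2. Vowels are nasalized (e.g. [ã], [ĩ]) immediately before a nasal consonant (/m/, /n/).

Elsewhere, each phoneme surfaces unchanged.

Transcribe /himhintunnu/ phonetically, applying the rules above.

/h/ (word-initial) is unaffected → [h].
Rule 2 applies to /i/ (between /h/ and /m/: before a nasal consonant) → [ĩ].
/m/ — not in any rule's target class → [m].
/h/ — not in any rule's target class → [h].
/i/ meets the environment for rule 2 (before a nasal consonant) → [ĩ].
/n/ (between /i/ and /t/) is unaffected → [n].
/t/ (between /n/ and /u/) fails the environment for rule 1, so it stays [t].
/u/ (between /t/ and /n/) occurs before a nasal consonant → [ũ] by rule 2.
/n/ stays [n].
/n/ (between /n/ and /u/): no rule targets it → [n].
/u/ (word-final) fails the environment for rule 2, so it stays [u].

[hĩmhĩntũnnu]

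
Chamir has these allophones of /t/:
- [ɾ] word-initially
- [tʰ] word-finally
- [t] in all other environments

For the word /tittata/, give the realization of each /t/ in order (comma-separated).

Occurrence 1 (position 1): word-initially → [ɾ].
Occurrence 2 (position 3): no conditioning environment matches → elsewhere allophone [t].
Occurrence 3 (position 4): no conditioning environment matches → elsewhere allophone [t].
Occurrence 4 (position 6): no conditioning environment matches → elsewhere allophone [t].

[ɾ], [t], [t], [t]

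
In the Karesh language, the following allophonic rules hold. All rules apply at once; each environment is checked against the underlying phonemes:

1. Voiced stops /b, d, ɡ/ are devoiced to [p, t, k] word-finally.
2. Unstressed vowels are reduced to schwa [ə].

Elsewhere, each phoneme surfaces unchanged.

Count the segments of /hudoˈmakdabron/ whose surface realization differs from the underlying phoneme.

4

Segments that undergo a rule: /u/ → [ə] (rule 2); /o/ → [ə] (rule 2); /a/ → [ə] (rule 2); /o/ → [ə] (rule 2).
All other segments surface unchanged.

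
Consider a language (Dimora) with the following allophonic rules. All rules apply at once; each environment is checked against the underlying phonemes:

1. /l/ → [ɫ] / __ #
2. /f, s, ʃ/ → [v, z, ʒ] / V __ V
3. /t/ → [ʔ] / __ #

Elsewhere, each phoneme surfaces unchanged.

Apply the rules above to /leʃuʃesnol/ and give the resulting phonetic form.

/l/ — word-initial; rule 1 does not apply here → [l].
/e/ (between /l/ and /ʃ/) is unaffected → [e].
/ʃ/ meets the environment for rule 2 (between two vowels) → [ʒ].
/u/ — not in any rule's target class → [u].
Rule 2 applies to /ʃ/ (between /u/ and /e/: between two vowels) → [ʒ].
/e/ — not in any rule's target class → [e].
/s/ (between /e/ and /n/) is in the target of rule 2 but the environment (between two vowels) is not met → [s].
/n/ (between /s/ and /o/): no rule targets it → [n].
/o/ — not in any rule's target class → [o].
/l/ (word-final): word-finally, so rule 1 applies → [ɫ].

[leʒuʒesnoɫ]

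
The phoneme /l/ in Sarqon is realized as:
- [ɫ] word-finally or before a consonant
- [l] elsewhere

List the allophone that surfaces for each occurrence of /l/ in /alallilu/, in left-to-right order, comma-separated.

[l], [ɫ], [l], [l]

Occurrence 1 (position 2): no conditioning environment matches → elsewhere allophone [l].
Occurrence 2 (position 4): word-finally or before a consonant → [ɫ].
Occurrence 3 (position 5): no conditioning environment matches → elsewhere allophone [l].
Occurrence 4 (position 7): no conditioning environment matches → elsewhere allophone [l].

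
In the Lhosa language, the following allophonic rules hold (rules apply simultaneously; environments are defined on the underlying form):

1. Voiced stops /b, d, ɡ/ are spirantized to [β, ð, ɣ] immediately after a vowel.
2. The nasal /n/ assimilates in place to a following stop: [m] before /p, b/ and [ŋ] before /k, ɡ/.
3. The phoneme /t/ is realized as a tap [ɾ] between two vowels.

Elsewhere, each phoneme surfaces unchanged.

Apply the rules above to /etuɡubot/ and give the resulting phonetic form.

[eɾuɣuβot]

/e/ — not in any rule's target class → [e].
/t/ (between /e/ and /u/) occurs between two vowels → [ɾ] by rule 3.
/u/ (between /t/ and /ɡ/) is unaffected → [u].
/ɡ/ meets the environment for rule 1 (immediately after a vowel) → [ɣ].
/u/ (between /ɡ/ and /b/): no rule targets it → [u].
/b/ (between /u/ and /o/) occurs immediately after a vowel → [β] by rule 1.
/o/ stays [o].
/t/ (word-final) fails the environment for rule 3, so it stays [t].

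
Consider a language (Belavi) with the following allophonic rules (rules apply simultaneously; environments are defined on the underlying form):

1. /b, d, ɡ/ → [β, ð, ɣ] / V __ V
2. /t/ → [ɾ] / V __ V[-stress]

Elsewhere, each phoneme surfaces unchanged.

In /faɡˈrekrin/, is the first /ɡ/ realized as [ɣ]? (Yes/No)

/ɡ/ — between /a/ and /r/; rule 1 does not apply here → [ɡ].
The actual realization is [ɡ], not [ɣ].

No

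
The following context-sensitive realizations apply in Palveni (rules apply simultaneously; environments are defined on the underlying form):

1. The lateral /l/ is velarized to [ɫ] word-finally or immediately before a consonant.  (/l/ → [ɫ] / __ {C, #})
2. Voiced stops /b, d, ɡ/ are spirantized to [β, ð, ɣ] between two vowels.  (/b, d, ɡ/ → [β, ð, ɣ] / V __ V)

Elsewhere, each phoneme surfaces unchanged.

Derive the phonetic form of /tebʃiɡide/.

/b/ (between /e/ and /ʃ/): rule 2 targets it, but not between two vowels → unchanged [b].
Rule 2 applies to /ɡ/ (between /i/ and /i/: between two vowels) → [ɣ].
/d/ meets the environment for rule 2 (between two vowels) → [ð].

[tebʃiɣiðe]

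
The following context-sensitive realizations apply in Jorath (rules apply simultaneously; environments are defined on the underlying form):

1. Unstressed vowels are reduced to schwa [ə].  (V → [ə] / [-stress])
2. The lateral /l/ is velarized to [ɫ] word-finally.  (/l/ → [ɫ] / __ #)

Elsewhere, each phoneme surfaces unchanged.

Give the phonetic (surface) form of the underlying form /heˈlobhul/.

[həˈlobhəɫ]

/h/ stays [h].
/e/ meets the environment for rule 1 (in an unstressed syllable) → [ə].
/l/ (between /e/ and /o/) is in the target of rule 2 but the environment (word-finally) is not met → [l].
/o/ (between /l/ and /b/): rule 1 targets it, but not in an unstressed syllable → unchanged [o].
/b/ stays [b].
/h/ — not in any rule's target class → [h].
/u/ (between /h/ and /l/) occurs in an unstressed syllable → [ə] by rule 1.
/l/ meets the environment for rule 2 (word-finally) → [ɫ].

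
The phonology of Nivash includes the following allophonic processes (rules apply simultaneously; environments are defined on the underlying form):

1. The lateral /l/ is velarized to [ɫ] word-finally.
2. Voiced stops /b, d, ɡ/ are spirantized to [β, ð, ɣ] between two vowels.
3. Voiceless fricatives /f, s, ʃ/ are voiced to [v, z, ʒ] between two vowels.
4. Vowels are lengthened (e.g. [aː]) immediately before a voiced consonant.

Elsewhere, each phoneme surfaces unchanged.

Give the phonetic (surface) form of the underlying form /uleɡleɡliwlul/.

[uːleːɡleːɡliːwluːɫ]

/u/ meets the environment for rule 4 (before a voiced consonant) → [uː].
/l/ (between /u/ and /e/) fails the environment for rule 1, so it stays [l].
/e/ — between /l/ and /ɡ/, before a voiced consonant — surfaces as [eː] (rule 4).
/ɡ/ (between /e/ and /l/): rule 2 targets it, but not between two vowels → unchanged [ɡ].
/l/ — between /ɡ/ and /e/; rule 1 does not apply here → [l].
Rule 4 applies to /e/ (between /l/ and /ɡ/: before a voiced consonant) → [eː].
/ɡ/ (between /e/ and /l/): rule 2 targets it, but not between two vowels → unchanged [ɡ].
/l/ (between /ɡ/ and /i/): rule 1 targets it, but not word-finally → unchanged [l].
/i/ meets the environment for rule 4 (before a voiced consonant) → [iː].
/w/ stays [w].
/l/ (between /w/ and /u/): rule 1 targets it, but not word-finally → unchanged [l].
/u/ (between /l/ and /l/): before a voiced consonant, so rule 4 applies → [uː].
/l/ (word-final): word-finally, so rule 1 applies → [ɫ].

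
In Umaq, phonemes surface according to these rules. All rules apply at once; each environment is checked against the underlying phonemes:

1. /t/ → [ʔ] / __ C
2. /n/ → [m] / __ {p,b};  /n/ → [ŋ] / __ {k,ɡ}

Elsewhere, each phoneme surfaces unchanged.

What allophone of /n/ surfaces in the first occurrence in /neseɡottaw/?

[n]

/n/ (word-initial) is in the target of rule 2 but the environment (before a labial or velar stop) is not met → [n].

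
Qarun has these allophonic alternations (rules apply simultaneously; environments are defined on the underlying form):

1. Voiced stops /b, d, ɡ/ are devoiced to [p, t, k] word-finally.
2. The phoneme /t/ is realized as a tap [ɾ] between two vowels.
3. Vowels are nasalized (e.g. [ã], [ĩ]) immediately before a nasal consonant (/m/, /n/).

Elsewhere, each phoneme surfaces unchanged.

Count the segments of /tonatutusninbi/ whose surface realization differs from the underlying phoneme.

Segments that undergo a rule: /o/ → [õ] (rule 3); /t/ → [ɾ] (rule 2); /t/ → [ɾ] (rule 2); /i/ → [ĩ] (rule 3).
All other segments surface unchanged.

4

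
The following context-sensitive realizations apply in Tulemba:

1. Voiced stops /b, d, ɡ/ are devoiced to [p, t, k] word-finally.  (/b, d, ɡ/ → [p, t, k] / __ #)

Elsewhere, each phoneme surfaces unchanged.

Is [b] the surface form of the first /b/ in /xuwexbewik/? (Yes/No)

/b/ — between /x/ and /e/; rule 1 does not apply here → [b].
The actual realization is [b], which matches [b].

Yes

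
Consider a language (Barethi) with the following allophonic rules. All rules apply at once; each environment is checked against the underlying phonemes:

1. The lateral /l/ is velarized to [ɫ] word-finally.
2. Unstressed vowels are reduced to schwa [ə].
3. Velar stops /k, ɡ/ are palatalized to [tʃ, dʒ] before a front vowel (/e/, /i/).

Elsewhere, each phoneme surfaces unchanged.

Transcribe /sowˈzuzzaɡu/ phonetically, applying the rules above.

/s/ (word-initial) is unaffected → [s].
/o/ (between /s/ and /w/): in an unstressed syllable, so rule 2 applies → [ə].
/w/ (between /o/ and /z/): no rule targets it → [w].
/z/ (between /w/ and /u/): no rule targets it → [z].
/u/ (between /z/ and /z/) fails the environment for rule 2, so it stays [u].
/z/ — not in any rule's target class → [z].
/z/ (between /z/ and /a/): no rule targets it → [z].
Rule 2 applies to /a/ (between /z/ and /ɡ/: in an unstressed syllable) → [ə].
/ɡ/ (between /a/ and /u/) fails the environment for rule 3, so it stays [ɡ].
/u/ (word-final): in an unstressed syllable, so rule 2 applies → [ə].

[səwˈzuzzəɡə]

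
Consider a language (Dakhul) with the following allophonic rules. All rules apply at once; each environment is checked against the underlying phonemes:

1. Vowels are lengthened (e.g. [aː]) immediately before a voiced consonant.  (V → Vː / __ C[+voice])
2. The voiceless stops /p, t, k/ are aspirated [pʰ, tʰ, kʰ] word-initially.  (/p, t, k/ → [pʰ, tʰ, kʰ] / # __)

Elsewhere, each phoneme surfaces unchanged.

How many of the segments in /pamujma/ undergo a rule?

Segments that undergo a rule: /p/ → [pʰ] (rule 2); /a/ → [aː] (rule 1); /u/ → [uː] (rule 1).
All other segments surface unchanged.

3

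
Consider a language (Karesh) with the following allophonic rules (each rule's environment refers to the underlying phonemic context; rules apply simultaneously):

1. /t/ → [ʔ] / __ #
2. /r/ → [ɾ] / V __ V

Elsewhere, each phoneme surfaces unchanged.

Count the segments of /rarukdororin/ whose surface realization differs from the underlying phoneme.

3

Segments that undergo a rule: /r/ → [ɾ] (rule 2); /r/ → [ɾ] (rule 2); /r/ → [ɾ] (rule 2).
All other segments surface unchanged.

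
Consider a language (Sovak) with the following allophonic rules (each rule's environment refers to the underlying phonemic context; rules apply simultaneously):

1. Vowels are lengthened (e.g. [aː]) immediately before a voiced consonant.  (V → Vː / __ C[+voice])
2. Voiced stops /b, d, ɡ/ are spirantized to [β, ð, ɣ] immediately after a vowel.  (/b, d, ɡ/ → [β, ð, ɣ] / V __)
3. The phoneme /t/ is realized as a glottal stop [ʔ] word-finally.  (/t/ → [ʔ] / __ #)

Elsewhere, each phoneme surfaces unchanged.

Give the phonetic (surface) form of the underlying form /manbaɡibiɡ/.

[maːnbaːɣiːβiːɣ]

/m/ (word-initial) is unaffected → [m].
/a/ meets the environment for rule 1 (before a voiced consonant) → [aː].
/n/ (between /a/ and /b/) is unaffected → [n].
/b/ — between /n/ and /a/; rule 2 does not apply here → [b].
/a/ (between /b/ and /ɡ/): before a voiced consonant, so rule 1 applies → [aː].
/ɡ/ (between /a/ and /i/): immediately after a vowel, so rule 2 applies → [ɣ].
/i/ meets the environment for rule 1 (before a voiced consonant) → [iː].
/b/ (between /i/ and /i/) occurs immediately after a vowel → [β] by rule 2.
/i/ (between /b/ and /ɡ/) occurs before a voiced consonant → [iː] by rule 1.
Rule 2 applies to /ɡ/ (word-final: immediately after a vowel) → [ɣ].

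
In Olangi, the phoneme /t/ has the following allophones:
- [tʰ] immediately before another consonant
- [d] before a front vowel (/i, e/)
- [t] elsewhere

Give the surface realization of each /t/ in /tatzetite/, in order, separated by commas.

[t], [tʰ], [d], [d]

Occurrence 1 (position 1): no conditioning environment matches → elsewhere allophone [t].
Occurrence 2 (position 3): immediately before another consonant → [tʰ].
Occurrence 3 (position 6): before a front vowel (/i, e/) → [d].
Occurrence 4 (position 8): before a front vowel (/i, e/) → [d].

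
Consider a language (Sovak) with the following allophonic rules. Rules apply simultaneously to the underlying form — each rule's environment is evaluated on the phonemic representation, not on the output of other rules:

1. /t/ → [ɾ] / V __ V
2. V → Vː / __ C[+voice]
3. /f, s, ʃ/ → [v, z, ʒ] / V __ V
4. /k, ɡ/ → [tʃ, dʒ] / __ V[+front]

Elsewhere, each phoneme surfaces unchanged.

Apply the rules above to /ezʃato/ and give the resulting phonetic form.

[eːzʃaɾo]

/e/ (word-initial): before a voiced consonant, so rule 2 applies → [eː].
/z/ — not in any rule's target class → [z].
/ʃ/ (between /z/ and /a/) fails the environment for rule 3, so it stays [ʃ].
/a/ (between /ʃ/ and /t/) is in the target of rule 2 but the environment (before a voiced consonant) is not met → [a].
/t/ (between /a/ and /o/): between two vowels, so rule 1 applies → [ɾ].
/o/ (word-final) fails the environment for rule 2, so it stays [o].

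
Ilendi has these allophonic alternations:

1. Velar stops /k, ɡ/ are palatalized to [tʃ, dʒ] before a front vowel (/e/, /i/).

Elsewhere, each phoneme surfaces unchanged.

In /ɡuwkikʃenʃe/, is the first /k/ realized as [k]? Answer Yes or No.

Rule 1 applies to /k/ (between /w/ and /i/: before a front vowel) → [tʃ].
The actual realization is [tʃ], not [k].

No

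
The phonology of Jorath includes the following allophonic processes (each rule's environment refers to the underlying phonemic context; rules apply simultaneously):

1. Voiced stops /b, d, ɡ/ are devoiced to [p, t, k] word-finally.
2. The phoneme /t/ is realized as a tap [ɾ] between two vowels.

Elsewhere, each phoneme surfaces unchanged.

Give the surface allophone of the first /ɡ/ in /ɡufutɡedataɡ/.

/ɡ/ (word-initial): rule 1 targets it, but not word-finally → unchanged [ɡ].

[ɡ]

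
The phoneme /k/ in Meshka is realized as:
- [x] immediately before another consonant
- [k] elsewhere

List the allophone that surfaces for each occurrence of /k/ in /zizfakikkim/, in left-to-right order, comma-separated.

[k], [x], [k]

Occurrence 1 (position 6): no conditioning environment matches → elsewhere allophone [k].
Occurrence 2 (position 8): immediately before another consonant → [x].
Occurrence 3 (position 9): no conditioning environment matches → elsewhere allophone [k].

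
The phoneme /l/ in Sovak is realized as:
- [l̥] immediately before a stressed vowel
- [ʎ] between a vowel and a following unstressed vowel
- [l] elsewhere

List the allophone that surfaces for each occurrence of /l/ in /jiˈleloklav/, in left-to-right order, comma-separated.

[l̥], [ʎ], [l]

Occurrence 1 (position 3): immediately before a stressed vowel → [l̥].
Occurrence 2 (position 5): between a vowel and a following unstressed vowel → [ʎ].
Occurrence 3 (position 8): no conditioning environment matches → elsewhere allophone [l].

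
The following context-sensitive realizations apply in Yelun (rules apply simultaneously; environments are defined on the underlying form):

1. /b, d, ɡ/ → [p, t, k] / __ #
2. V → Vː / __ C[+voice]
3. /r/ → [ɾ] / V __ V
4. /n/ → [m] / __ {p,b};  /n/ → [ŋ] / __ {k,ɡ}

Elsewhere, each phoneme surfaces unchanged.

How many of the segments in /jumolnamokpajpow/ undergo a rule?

5

Segments that undergo a rule: /u/ → [uː] (rule 2); /o/ → [oː] (rule 2); /a/ → [aː] (rule 2); /a/ → [aː] (rule 2); /o/ → [oː] (rule 2).
All other segments surface unchanged.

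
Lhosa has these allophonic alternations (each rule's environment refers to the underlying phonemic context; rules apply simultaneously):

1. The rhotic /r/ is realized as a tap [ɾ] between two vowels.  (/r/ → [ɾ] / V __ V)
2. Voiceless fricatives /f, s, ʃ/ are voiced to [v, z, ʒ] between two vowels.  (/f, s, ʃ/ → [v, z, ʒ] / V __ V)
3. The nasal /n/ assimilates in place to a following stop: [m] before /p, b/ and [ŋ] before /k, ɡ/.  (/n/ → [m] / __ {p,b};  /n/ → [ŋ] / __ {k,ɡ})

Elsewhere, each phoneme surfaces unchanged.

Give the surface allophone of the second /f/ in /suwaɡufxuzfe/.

/f/ (between /z/ and /e/) fails the environment for rule 2, so it stays [f].

[f]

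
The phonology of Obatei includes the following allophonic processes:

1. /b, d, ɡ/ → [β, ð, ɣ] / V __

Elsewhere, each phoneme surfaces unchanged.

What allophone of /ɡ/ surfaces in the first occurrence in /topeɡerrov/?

[ɣ]

/ɡ/ meets the environment for rule 1 (immediately after a vowel) → [ɣ].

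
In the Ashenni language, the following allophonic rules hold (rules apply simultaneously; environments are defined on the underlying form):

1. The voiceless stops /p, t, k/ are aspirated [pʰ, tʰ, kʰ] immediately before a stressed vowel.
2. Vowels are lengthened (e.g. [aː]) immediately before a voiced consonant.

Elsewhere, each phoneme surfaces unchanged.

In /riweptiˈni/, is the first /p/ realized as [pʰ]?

/p/ (between /e/ and /t/): rule 1 targets it, but not immediately before a stressed vowel → unchanged [p].
The actual realization is [p], not [pʰ].

No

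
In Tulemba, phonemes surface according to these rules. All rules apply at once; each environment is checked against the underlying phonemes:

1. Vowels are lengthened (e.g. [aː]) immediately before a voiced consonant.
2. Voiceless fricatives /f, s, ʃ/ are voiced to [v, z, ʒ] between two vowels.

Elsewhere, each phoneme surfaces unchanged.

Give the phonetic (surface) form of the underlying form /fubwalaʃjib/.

/f/ — word-initial; rule 2 does not apply here → [f].
Rule 1 applies to /u/ (between /f/ and /b/: before a voiced consonant) → [uː].
/b/ (between /u/ and /w/) is unaffected → [b].
/w/ (between /b/ and /a/): no rule targets it → [w].
/a/ — between /w/ and /l/, before a voiced consonant — surfaces as [aː] (rule 1).
/l/ (between /a/ and /a/): no rule targets it → [l].
/a/ — between /l/ and /ʃ/; rule 1 does not apply here → [a].
/ʃ/ — between /a/ and /j/; rule 2 does not apply here → [ʃ].
/j/ (between /ʃ/ and /i/) is unaffected → [j].
Rule 1 applies to /i/ (between /j/ and /b/: before a voiced consonant) → [iː].
/b/ (word-final): no rule targets it → [b].

[fuːbwaːlaʃjiːb]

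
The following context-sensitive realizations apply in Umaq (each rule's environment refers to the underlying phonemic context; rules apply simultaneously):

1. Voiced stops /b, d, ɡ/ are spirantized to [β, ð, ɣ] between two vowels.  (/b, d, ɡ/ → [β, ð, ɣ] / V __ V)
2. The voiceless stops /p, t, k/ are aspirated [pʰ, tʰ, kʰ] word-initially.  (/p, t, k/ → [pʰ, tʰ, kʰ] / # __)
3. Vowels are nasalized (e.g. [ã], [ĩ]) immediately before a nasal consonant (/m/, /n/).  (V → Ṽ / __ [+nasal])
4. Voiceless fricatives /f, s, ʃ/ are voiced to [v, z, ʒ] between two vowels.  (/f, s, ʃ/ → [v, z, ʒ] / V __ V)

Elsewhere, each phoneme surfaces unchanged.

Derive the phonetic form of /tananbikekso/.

/t/ meets the environment for rule 2 (word-initially) → [tʰ].
/a/ — between /t/ and /n/, before a nasal consonant — surfaces as [ã] (rule 3).
/n/ — not in any rule's target class → [n].
Rule 3 applies to /a/ (between /n/ and /n/: before a nasal consonant) → [ã].
/n/ stays [n].
/b/ (between /n/ and /i/) fails the environment for rule 1, so it stays [b].
/i/ (between /b/ and /k/) fails the environment for rule 3, so it stays [i].
/k/ (between /i/ and /e/): rule 2 targets it, but not word-initially → unchanged [k].
/e/ (between /k/ and /k/): rule 3 targets it, but not before a nasal consonant → unchanged [e].
/k/ — between /e/ and /s/; rule 2 does not apply here → [k].
/s/ (between /k/ and /o/) fails the environment for rule 4, so it stays [s].
/o/ (word-final) fails the environment for rule 3, so it stays [o].

[tʰãnãnbikekso]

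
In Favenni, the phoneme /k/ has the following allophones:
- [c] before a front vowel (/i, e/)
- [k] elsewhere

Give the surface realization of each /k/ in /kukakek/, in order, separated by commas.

[k], [k], [c], [k]

Occurrence 1 (position 1): no conditioning environment matches → elsewhere allophone [k].
Occurrence 2 (position 3): no conditioning environment matches → elsewhere allophone [k].
Occurrence 3 (position 5): before a front vowel → [c].
Occurrence 4 (position 7): no conditioning environment matches → elsewhere allophone [k].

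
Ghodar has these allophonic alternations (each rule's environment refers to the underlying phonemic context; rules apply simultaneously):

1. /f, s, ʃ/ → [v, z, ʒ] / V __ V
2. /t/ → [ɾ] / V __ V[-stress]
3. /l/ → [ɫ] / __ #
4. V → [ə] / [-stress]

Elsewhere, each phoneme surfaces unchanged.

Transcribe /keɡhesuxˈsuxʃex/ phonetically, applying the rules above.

[kəɡhəzəxˈsuxʃəx]

/k/ (word-initial) is unaffected → [k].
/e/ (between /k/ and /ɡ/): in an unstressed syllable, so rule 4 applies → [ə].
/ɡ/ stays [ɡ].
/h/ (between /ɡ/ and /e/) is unaffected → [h].
/e/ meets the environment for rule 4 (in an unstressed syllable) → [ə].
/s/ (between /e/ and /u/) occurs between two vowels → [z] by rule 1.
/u/ (between /s/ and /x/) occurs in an unstressed syllable → [ə] by rule 4.
/x/ stays [x].
/s/ (between /x/ and /u/) fails the environment for rule 1, so it stays [s].
/u/ (between /s/ and /x/) fails the environment for rule 4, so it stays [u].
/x/ — not in any rule's target class → [x].
/ʃ/ — between /x/ and /e/; rule 1 does not apply here → [ʃ].
/e/ (between /ʃ/ and /x/) occurs in an unstressed syllable → [ə] by rule 4.
/x/ (word-final) is unaffected → [x].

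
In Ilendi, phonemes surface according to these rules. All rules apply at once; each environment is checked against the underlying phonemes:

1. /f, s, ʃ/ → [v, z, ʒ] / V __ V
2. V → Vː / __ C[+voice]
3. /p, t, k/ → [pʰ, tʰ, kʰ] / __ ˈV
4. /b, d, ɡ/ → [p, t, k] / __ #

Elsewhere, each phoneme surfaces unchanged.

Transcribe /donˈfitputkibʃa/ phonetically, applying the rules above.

/d/ — word-initial; rule 4 does not apply here → [d].
/o/ (between /d/ and /n/): before a voiced consonant, so rule 2 applies → [oː].
/n/ (between /o/ and /f/): no rule targets it → [n].
/f/ — between /n/ and /i/; rule 1 does not apply here → [f].
/i/ — between /f/ and /t/; rule 2 does not apply here → [i].
/t/ (between /i/ and /p/): rule 3 targets it, but not immediately before a stressed vowel → unchanged [t].
/p/ (between /t/ and /u/) fails the environment for rule 3, so it stays [p].
/u/ (between /p/ and /t/): rule 2 targets it, but not before a voiced consonant → unchanged [u].
/t/ — between /u/ and /k/; rule 3 does not apply here → [t].
/k/ — between /t/ and /i/; rule 3 does not apply here → [k].
/i/ (between /k/ and /b/) occurs before a voiced consonant → [iː] by rule 2.
/b/ — between /i/ and /ʃ/; rule 4 does not apply here → [b].
/ʃ/ (between /b/ and /a/) fails the environment for rule 1, so it stays [ʃ].
/a/ (word-final) fails the environment for rule 2, so it stays [a].

[doːnˈfitputkiːbʃa]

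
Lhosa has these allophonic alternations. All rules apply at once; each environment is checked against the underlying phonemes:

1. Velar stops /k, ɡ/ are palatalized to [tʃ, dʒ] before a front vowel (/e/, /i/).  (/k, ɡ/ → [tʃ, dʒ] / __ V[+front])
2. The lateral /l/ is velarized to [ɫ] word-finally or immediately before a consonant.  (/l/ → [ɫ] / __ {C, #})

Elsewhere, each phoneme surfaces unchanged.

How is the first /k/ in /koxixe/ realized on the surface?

[k]

/k/ (word-initial) fails the environment for rule 1, so it stays [k].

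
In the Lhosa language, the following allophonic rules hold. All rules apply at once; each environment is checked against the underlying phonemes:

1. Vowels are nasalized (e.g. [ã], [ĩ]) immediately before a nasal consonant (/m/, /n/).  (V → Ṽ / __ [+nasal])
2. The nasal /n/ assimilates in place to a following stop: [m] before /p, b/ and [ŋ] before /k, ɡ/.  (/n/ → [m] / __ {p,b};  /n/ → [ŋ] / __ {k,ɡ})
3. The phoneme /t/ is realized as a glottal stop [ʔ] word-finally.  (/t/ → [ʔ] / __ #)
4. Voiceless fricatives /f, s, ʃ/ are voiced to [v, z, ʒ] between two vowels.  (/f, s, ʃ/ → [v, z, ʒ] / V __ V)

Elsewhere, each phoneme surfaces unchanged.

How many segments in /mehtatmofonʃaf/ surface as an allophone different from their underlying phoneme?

Segments that undergo a rule: /f/ → [v] (rule 4); /o/ → [õ] (rule 1).
All other segments surface unchanged.

2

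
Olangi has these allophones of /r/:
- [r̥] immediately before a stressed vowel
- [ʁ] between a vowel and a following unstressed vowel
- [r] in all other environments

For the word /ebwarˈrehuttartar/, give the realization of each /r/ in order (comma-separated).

[r], [r̥], [r], [r]

Occurrence 1 (position 5): no conditioning environment matches → elsewhere allophone [r].
Occurrence 2 (position 6): immediately before a stressed vowel → [r̥].
Occurrence 3 (position 13): no conditioning environment matches → elsewhere allophone [r].
Occurrence 4 (position 16): no conditioning environment matches → elsewhere allophone [r].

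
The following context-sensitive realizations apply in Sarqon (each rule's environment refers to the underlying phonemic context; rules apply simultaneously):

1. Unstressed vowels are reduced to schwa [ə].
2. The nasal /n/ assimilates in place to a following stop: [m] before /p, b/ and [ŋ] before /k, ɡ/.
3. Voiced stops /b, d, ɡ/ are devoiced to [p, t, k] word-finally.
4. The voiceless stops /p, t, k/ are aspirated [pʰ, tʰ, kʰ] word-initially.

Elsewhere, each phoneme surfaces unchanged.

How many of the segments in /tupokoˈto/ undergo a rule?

4

Segments that undergo a rule: /t/ → [tʰ] (rule 4); /u/ → [ə] (rule 1); /o/ → [ə] (rule 1); /o/ → [ə] (rule 1).
All other segments surface unchanged.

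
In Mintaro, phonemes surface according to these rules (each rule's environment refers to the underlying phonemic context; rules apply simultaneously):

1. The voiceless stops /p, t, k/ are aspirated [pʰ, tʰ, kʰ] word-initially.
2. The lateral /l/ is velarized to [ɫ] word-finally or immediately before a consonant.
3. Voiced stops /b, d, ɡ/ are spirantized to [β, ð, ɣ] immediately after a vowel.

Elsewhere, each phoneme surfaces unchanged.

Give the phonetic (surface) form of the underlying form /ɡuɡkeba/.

[ɡuɣkeβa]

/ɡ/ (word-initial): rule 3 targets it, but not immediately after a vowel → unchanged [ɡ].
/u/ (between /ɡ/ and /ɡ/): no rule targets it → [u].
Rule 3 applies to /ɡ/ (between /u/ and /k/: immediately after a vowel) → [ɣ].
/k/ (between /ɡ/ and /e/): rule 1 targets it, but not word-initially → unchanged [k].
/e/ (between /k/ and /b/) is unaffected → [e].
Rule 3 applies to /b/ (between /e/ and /a/: immediately after a vowel) → [β].
/a/ (word-final) is unaffected → [a].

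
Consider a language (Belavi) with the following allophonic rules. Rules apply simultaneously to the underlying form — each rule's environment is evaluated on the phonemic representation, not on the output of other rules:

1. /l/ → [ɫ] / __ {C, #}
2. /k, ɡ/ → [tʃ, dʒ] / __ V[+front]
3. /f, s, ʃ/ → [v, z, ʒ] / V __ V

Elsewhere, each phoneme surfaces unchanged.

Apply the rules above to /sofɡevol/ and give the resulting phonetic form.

[sofdʒevoɫ]

/s/ (word-initial) fails the environment for rule 3, so it stays [s].
/o/ stays [o].
/f/ (between /o/ and /ɡ/) fails the environment for rule 3, so it stays [f].
/ɡ/ meets the environment for rule 2 (before a front vowel) → [dʒ].
/e/ stays [e].
/v/ stays [v].
/o/ (between /v/ and /l/) is unaffected → [o].
/l/ meets the environment for rule 1 (word-finally or immediately before a consonant) → [ɫ].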